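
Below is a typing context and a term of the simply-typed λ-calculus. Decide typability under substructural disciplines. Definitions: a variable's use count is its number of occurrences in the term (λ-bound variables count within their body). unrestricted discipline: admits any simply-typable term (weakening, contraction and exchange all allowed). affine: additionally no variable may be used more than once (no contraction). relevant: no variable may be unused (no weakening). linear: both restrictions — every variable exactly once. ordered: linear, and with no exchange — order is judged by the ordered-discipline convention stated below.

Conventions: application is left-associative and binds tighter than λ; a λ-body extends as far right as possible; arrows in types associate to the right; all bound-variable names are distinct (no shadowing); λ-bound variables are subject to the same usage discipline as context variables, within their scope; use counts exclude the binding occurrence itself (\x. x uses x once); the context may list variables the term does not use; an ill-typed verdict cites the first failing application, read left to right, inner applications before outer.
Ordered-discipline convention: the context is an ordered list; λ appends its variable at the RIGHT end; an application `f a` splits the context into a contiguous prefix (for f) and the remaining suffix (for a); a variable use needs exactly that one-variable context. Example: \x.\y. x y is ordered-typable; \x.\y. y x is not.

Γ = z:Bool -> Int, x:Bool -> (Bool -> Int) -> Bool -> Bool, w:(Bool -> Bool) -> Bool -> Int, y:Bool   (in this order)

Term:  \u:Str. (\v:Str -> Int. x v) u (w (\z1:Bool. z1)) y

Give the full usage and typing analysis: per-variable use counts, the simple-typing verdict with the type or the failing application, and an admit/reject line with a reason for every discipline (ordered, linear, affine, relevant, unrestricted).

usage: z: 0×; x: 1×; w: 1×; y: 1×; u (bound): 1×; v (bound): 1×; z1 (bound): 1×
order of uses: x, v, u, w, z1, y
typing: ill-typed: an application expects Bool but receives Str -> Int
ordered: ✗, the type mismatch rejects it
linear: ✗, not simply typable
affine: ✗, fails simple typing
relevant: ✗, a type mismatch blocks all five
unrestricted: ✗, the type mismatch rejects it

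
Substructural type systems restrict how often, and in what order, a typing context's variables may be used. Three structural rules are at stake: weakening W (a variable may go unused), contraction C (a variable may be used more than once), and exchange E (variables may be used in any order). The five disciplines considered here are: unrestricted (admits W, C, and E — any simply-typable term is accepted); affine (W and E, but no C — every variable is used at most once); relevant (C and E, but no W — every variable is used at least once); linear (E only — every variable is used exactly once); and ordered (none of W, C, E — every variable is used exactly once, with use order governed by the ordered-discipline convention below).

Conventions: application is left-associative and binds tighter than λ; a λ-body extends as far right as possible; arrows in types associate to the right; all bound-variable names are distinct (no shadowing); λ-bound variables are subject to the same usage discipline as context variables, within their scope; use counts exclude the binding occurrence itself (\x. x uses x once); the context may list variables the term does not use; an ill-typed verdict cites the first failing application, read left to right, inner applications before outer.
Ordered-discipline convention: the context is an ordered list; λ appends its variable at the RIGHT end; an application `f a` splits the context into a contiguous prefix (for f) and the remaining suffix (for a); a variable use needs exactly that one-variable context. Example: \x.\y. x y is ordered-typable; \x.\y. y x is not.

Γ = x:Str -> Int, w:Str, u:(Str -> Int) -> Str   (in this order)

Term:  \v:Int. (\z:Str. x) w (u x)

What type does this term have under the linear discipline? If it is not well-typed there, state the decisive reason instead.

not well-typed under linear — x ×2 used more than once (contraction); v, z left unused
use counts: x ×2, w ×1, u ×1, v (λ-bound) ×0, z (λ-bound) ×0
uses in reading order: x, w, u, x
typing: well-typed at Int -> Int
summary: ordered ✗; linear ✗; affine ✗; relevant ✗; unrestricted ✓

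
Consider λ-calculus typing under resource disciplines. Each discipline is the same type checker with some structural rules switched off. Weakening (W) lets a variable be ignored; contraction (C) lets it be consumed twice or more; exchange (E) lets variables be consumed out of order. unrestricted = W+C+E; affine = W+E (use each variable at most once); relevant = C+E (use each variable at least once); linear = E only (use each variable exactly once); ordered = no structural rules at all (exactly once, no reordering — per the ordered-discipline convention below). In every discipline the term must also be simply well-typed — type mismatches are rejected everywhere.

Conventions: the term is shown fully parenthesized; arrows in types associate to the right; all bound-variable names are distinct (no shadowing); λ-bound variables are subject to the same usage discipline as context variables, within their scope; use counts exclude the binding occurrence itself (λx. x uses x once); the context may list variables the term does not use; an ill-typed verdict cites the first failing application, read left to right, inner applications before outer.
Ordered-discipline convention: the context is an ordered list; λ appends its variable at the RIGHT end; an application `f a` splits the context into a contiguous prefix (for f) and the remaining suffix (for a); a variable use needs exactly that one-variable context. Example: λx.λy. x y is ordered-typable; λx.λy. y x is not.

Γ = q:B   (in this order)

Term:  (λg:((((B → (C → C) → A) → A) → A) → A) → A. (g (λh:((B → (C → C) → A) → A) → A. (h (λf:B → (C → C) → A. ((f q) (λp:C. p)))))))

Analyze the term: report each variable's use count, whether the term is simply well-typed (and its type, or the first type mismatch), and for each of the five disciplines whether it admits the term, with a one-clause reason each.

variable uses: q=1; g (λ-bound)=1; h (λ-bound)=1; f (λ-bound)=1; p (λ-bound)=1
use order (left to right): g, h, f, q, p
typing: ✓ — (((((B → (C → C) → A) → A) → A) → A) → A) → A
ordered: ✗ — no ordered split (uses run g, h, f, q, p)
linear: ✓ — q, g, h, f, p: one use apiece
affine: ✓ — no duplicate uses among q, g, h, f, p
relevant: ✓ — at least one use each (q, g, h, f, p)
unrestricted: ✓ — well-typed at (((((B → (C → C) → A) → A) → A) → A) → A) → A; no restrictions here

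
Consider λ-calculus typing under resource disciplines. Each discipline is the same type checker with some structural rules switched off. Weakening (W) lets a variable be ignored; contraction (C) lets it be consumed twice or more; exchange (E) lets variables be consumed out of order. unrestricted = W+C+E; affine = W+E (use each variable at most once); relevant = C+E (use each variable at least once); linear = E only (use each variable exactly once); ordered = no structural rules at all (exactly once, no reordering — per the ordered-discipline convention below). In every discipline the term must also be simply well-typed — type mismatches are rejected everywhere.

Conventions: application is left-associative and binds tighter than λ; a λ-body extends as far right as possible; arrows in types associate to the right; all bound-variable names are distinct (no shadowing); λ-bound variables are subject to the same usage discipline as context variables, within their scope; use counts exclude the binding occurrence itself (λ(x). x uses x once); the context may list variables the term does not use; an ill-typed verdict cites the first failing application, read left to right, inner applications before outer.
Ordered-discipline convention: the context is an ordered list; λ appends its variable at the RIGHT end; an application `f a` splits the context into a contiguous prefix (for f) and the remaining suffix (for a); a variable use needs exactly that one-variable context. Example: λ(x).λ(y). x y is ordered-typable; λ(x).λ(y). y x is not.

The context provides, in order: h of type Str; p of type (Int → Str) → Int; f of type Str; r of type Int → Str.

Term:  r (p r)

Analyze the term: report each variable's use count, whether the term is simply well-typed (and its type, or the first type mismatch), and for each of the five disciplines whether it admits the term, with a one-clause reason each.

use counts: h: 0; p: 1; f: 0; r: 2
order of uses: r, p, r
typing: well-typed — term : Str
ordered: ✗, needs contraction — r ×2; h, f never used (weakening)
linear: ✗, needs contraction — r ×2; h, f never used (weakening)
affine: ✗, needs contraction — r ×2
relevant: ✗, h, f never used (weakening)
unrestricted: ✓, typability at Str is all that's needed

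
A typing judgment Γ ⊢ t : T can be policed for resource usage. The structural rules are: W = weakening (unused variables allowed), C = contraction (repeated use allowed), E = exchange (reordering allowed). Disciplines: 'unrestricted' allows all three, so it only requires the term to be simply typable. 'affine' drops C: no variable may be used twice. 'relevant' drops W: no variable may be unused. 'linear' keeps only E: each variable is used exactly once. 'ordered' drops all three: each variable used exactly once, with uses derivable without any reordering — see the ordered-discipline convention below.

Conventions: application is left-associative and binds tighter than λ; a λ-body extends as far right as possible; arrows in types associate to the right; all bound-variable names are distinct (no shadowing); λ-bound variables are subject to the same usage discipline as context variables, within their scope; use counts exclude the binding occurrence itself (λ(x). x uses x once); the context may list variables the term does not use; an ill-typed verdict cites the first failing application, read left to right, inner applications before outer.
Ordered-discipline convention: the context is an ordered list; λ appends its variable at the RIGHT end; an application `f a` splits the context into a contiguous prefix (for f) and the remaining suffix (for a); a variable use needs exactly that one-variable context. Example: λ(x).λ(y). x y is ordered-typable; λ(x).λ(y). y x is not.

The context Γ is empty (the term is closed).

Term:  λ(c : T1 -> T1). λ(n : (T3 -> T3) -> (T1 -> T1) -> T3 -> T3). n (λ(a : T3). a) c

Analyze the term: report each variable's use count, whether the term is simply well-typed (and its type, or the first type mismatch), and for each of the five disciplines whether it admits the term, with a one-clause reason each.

variable uses: c [bound]: 1×, n [bound]: 1×, a [bound]: 1×
use order (left to right): n, a, c
typing: well-typed — term : (T1 -> T1) -> ((T3 -> T3) -> (T1 -> T1) -> T3 -> T3) -> T3 -> T3
ordered ✗ (use order n, a, c needs exchange)
linear ✓ (c, n, a: one use apiece)
affine ✓ (at most one use each (c, n, a))
relevant ✓ (at least one use each (c, n, a))
unrestricted ✓ (simply typable at (T1 -> T1) -> ((T3 -> T3) -> (T1 -> T1) -> T3 -> T3) -> T3 -> T3; W, C, E all held)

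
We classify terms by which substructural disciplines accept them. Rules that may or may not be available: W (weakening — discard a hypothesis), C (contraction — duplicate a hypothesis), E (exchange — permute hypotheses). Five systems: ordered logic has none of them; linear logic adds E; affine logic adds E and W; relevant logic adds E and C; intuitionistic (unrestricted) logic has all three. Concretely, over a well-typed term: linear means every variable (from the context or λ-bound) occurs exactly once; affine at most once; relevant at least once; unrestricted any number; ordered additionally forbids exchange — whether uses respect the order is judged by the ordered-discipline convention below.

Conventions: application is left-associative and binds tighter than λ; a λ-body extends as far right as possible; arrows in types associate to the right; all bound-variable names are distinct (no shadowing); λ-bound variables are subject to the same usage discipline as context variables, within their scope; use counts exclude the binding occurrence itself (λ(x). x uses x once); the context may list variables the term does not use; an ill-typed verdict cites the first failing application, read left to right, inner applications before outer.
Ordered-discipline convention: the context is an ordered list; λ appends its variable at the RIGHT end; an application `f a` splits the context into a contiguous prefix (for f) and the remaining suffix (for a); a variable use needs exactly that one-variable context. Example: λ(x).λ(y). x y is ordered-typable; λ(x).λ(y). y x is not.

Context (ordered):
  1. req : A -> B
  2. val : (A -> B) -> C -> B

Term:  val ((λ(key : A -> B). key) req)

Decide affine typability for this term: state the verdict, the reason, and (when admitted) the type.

yes — no duplicate uses among req, val, key; term : C -> B
usage: req: 1×; val: 1×; key (bound): 1×
order of uses: val, key, req
typing: well-typed — term : C -> B
all disciplines: ordered ✗ · linear ✓ · affine ✓ · relevant ✓ · unrestricted ✓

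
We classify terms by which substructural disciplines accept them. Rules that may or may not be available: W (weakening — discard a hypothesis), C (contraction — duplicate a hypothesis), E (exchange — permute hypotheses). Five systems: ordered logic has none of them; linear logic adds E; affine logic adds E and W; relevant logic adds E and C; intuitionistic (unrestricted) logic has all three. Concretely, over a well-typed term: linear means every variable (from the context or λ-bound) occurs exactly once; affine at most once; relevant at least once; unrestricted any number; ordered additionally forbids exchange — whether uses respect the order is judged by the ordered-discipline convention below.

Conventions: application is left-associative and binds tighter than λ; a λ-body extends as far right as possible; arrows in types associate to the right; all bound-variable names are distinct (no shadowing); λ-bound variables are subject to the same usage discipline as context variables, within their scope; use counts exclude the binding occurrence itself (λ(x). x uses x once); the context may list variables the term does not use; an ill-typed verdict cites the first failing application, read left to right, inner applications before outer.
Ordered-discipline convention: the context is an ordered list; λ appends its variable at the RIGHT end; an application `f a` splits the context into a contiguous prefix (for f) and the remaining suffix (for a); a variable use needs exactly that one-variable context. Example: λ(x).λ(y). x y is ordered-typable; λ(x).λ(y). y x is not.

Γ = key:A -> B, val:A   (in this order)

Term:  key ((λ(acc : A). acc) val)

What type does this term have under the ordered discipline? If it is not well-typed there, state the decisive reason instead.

term : B
variable uses: key: 1, val: 1, acc (λ-bound): 1
uses in reading order: key, acc, val
typing: well-typed at B
per-discipline verdicts: ordered ✓ · linear ✓ · affine ✓ · relevant ✓ · unrestricted ✓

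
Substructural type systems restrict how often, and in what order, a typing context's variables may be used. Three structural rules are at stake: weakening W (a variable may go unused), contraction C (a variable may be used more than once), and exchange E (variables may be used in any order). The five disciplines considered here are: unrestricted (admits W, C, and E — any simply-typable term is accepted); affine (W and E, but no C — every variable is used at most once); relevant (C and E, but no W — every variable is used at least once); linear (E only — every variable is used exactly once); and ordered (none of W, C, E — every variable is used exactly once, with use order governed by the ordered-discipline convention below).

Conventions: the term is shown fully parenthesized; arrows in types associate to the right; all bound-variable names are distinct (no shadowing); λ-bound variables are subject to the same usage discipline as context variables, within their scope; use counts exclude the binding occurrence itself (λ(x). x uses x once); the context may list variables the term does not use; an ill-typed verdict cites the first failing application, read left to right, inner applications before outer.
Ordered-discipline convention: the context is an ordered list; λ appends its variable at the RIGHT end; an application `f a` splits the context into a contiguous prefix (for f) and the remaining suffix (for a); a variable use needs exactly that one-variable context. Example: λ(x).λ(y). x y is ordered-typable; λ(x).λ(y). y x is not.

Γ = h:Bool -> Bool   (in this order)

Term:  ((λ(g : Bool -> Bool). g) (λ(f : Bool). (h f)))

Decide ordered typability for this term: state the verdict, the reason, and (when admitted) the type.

yes — h, g, f: once each, no exchange needed; term : Bool -> Bool
use counts: h: 1×; g (λ-bound): 1×; f (λ-bound): 1×
use order (left to right): g, h, f
typing: well-typed at Bool -> Bool
across the five disciplines: ordered ✓ · linear ✓ · affine ✓ · relevant ✓ · unrestricted ✓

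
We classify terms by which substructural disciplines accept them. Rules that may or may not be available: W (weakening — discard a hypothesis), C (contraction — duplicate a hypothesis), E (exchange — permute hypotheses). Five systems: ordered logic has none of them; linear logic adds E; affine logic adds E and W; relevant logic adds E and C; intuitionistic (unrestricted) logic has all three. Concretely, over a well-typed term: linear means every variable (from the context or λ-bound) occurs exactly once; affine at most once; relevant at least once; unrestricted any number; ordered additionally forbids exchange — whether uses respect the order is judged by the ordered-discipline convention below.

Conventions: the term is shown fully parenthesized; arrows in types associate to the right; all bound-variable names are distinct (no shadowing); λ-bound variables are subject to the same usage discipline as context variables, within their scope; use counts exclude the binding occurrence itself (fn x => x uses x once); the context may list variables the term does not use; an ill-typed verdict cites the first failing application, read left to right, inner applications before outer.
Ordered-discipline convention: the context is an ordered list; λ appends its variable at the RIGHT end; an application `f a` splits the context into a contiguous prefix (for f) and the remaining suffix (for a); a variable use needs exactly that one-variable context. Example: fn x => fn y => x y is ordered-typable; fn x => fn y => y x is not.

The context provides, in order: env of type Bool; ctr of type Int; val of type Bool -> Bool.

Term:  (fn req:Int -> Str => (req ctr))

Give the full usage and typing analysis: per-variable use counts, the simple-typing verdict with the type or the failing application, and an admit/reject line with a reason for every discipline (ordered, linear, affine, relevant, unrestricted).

counts: env=0, ctr=1, val=0, req (λ-bound)=1
left-to-right use order: req, ctr
typing: the term checks, with type (Int -> Str) -> Str
ordered: ✗ — needs weakening: env, val unused
linear: ✗ — needs weakening: env, val unused
affine: ✓ — env, ctr, val, req: no repeats, contraction unneeded
relevant: ✗ — needs weakening: env, val unused
unrestricted: ✓ — type-checks ((Int -> Str) -> Str) and nothing is barred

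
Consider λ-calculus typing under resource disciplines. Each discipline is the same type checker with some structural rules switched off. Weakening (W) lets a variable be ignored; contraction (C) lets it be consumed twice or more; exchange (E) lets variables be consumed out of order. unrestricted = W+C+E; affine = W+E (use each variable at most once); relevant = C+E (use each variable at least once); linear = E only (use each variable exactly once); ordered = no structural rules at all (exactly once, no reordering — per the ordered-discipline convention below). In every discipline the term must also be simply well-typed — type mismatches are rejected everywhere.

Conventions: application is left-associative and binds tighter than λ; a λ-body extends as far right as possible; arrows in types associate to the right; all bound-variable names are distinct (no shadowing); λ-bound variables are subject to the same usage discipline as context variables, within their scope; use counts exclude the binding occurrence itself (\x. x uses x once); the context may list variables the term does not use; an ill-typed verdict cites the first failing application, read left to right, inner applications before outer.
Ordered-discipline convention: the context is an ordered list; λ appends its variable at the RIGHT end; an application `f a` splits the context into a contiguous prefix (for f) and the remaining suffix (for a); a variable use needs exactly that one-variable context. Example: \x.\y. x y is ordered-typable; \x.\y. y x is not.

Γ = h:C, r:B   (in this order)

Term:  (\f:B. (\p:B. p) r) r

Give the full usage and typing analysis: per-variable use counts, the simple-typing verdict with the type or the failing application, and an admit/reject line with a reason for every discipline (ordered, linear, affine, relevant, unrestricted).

variable uses: h: 0×, r: 2×, f [bound]: 0×, p [bound]: 1×
use order (left to right): p, r, r
typing: well-typed — term : B
ordered ✗ (needs contraction — r ×2; h, f never used (weakening))
linear ✗ (needs contraction — r ×2; h, f never used (weakening))
affine ✗ (needs contraction — r ×2)
relevant ✗ (h, f never used (weakening))
unrestricted ✓ (typability at B is all that's needed)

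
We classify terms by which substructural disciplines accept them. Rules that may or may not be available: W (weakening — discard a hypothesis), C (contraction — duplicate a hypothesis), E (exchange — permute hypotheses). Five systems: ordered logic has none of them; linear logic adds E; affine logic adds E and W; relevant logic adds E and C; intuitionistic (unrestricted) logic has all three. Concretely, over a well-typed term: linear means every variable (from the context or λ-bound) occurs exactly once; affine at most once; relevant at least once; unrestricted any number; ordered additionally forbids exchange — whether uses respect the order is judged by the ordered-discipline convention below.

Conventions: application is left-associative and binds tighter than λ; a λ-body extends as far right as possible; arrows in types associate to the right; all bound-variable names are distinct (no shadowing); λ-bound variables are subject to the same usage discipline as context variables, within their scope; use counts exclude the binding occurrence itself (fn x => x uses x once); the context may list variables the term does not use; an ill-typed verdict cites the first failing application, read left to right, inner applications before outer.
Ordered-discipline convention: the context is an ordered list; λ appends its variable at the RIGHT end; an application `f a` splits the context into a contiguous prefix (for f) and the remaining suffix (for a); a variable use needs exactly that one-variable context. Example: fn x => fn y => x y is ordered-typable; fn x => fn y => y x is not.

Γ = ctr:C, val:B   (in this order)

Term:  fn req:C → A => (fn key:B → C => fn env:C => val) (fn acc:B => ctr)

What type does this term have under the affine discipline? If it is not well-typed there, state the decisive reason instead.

term : (C → A) → C → B
counts: ctr: 1×; val: 1×; req [bound]: 0×; key [bound]: 0×; env [bound]: 0×; acc [bound]: 0×
order of uses: val, ctr
typing: ✓ — (C → A) → C → B
summary: ordered ✗ | linear ✗ | affine ✓ | relevant ✗ | unrestricted ✓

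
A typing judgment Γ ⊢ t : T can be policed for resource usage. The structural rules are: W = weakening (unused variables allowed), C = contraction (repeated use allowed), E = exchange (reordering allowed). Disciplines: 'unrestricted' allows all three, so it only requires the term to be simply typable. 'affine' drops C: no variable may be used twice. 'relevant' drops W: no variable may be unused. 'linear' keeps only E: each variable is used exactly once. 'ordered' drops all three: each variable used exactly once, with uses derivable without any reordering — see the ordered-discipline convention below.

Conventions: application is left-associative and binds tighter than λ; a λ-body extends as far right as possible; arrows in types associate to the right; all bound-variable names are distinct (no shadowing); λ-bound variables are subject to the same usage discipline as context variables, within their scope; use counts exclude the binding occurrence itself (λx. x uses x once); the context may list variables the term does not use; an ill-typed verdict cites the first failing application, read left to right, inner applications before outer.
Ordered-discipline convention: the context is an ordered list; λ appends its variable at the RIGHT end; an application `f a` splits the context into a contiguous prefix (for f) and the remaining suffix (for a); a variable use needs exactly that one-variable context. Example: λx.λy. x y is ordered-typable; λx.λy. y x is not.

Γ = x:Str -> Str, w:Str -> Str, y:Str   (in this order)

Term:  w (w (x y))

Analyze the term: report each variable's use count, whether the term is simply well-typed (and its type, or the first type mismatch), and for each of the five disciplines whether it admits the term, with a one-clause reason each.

variable uses: x=1; w=2; y=1
use order (left to right): w, w, x, y
typing: ✓ — Str
ordered: ✗, uses contraction: w ×2
linear: ✗, uses contraction: w ×2
affine: ✗, uses contraction: w ×2
relevant: ✓, at least one use each (x, w, y)
unrestricted: ✓, type-checks (Str) and nothing is barred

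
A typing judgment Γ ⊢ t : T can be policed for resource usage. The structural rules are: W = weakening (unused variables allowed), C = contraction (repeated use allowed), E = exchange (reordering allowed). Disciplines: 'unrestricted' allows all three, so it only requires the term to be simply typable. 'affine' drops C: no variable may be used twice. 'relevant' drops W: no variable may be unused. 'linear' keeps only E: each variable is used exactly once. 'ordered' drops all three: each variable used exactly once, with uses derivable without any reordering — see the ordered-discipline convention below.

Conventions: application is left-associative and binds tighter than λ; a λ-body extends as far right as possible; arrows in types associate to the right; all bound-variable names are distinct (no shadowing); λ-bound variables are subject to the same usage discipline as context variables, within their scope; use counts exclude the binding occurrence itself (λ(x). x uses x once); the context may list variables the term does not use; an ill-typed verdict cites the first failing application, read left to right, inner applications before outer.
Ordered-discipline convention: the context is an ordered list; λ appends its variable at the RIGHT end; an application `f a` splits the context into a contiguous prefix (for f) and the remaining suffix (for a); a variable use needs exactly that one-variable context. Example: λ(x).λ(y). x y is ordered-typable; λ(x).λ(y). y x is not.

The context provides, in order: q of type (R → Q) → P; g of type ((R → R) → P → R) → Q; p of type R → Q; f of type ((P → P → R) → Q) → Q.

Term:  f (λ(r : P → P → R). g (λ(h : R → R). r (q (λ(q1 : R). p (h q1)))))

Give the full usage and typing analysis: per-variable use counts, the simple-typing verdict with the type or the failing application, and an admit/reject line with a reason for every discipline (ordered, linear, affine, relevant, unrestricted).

usage: q=1; g=1; p=1; f=1; r [bound]=1; h [bound]=1; q1 [bound]=1
left-to-right use order: f, g, r, q, p, h, q1
typing: well-typed — term : Q
ordered: ✗, no ordered split (uses run f, g, r, q, p, h, q1)
linear: ✓, exactly-once usage across q, g, p, f, r, h, q1
affine: ✓, none of q, g, p, f, r, h, q1 used more than once
relevant: ✓, none of q, g, p, f, r, h, q1 goes unused
unrestricted: ✓, type-checks (Q) and nothing is barred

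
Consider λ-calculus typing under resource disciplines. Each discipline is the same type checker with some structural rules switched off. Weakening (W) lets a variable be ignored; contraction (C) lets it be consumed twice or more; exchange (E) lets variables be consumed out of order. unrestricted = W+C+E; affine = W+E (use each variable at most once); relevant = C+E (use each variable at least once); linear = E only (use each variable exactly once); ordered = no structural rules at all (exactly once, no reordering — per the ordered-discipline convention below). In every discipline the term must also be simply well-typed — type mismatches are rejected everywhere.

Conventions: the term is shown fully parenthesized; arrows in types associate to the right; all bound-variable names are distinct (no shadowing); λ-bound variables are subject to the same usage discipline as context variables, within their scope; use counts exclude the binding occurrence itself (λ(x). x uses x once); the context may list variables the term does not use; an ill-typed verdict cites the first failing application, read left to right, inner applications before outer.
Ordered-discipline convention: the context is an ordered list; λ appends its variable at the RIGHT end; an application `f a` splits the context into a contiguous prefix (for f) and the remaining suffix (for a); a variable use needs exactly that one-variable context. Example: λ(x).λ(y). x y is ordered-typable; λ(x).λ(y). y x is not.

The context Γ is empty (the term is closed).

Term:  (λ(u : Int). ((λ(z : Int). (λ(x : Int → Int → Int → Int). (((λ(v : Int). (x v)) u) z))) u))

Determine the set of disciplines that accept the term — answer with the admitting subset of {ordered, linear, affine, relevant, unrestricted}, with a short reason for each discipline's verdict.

admitted by: relevant, unrestricted
use counts: u (bound)=2; z (bound)=1; x (bound)=1; v (bound)=1
order of uses: x, v, u, z, u
typing: the term checks, with type Int → (Int → Int → Int → Int) → Int → Int
ordered: ✗ — uses contraction: u ×2
linear: ✗ — uses contraction: u ×2
affine: ✗ — uses contraction: u ×2
relevant: ✓ — u, z, x, v: all used, weakening unneeded
unrestricted: ✓ — typability at Int → (Int → Int → Int → Int) → Int → Int is all that's needed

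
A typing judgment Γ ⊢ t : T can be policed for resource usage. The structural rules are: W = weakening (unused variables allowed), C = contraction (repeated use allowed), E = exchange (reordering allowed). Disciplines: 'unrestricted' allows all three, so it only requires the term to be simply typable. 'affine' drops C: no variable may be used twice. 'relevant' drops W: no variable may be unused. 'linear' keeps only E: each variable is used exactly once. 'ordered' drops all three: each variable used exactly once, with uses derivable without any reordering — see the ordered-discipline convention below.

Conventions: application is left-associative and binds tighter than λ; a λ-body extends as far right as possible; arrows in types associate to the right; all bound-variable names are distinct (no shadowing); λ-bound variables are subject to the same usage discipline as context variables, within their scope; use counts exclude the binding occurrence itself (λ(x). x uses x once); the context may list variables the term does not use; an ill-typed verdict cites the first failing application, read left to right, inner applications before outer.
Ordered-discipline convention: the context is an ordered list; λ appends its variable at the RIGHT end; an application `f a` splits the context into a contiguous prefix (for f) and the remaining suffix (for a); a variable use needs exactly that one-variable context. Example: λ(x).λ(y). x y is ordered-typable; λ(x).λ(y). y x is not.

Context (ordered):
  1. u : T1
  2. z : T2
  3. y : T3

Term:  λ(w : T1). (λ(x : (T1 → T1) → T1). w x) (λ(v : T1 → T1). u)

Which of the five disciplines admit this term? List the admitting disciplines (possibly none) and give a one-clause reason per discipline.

admitted in: none
variable uses: u ×1, z ×0, y ×0, w (bound) ×1, x (bound) ×1, v (bound) ×0
use order (left to right): w, x, u
typing: ill-typed: applying a non-function (T1)
ordered: ✗ — a type mismatch blocks all five
linear: ✗ — the type mismatch rejects it
affine: ✗ — not simply typable
relevant: ✗ — fails simple typing
unrestricted: ✗ — a type mismatch blocks all five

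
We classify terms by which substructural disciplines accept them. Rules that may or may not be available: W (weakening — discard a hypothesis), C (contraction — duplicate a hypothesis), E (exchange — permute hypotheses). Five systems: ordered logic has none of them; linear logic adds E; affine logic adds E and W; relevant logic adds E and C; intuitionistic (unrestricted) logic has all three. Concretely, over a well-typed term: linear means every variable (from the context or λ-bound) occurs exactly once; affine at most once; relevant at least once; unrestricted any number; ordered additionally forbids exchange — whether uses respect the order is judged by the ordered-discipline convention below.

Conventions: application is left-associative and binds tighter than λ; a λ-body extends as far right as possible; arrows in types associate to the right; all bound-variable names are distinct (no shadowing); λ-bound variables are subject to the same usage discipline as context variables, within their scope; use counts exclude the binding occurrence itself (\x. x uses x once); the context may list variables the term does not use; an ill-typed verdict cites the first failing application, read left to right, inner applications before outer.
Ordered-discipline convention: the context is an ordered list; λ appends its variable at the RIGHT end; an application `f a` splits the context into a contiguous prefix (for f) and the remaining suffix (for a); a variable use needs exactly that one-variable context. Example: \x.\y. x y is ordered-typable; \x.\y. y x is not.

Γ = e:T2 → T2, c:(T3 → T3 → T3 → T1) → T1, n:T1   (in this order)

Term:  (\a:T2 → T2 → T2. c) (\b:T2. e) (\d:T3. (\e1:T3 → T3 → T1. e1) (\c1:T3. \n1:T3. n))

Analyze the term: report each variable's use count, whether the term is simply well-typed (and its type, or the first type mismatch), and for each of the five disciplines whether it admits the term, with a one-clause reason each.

counts: e=1; c=1; n=1; a (bound)=0; b (bound)=0; d (bound)=0; e1 (bound)=1; c1 (bound)=0; n1 (bound)=0
left-to-right use order: c, e, e1, n
typing: well-typed at T1
ordered: ✗, a, b, d, c1, n1 left unused
linear: ✗, a, b, d, c1, n1 left unused
affine: ✓, at most one use each (e, c, n, a, b, d, e1, c1, n1)
relevant: ✗, a, b, d, c1, n1 left unused
unrestricted: ✓, type-checks (T1) and nothing is barred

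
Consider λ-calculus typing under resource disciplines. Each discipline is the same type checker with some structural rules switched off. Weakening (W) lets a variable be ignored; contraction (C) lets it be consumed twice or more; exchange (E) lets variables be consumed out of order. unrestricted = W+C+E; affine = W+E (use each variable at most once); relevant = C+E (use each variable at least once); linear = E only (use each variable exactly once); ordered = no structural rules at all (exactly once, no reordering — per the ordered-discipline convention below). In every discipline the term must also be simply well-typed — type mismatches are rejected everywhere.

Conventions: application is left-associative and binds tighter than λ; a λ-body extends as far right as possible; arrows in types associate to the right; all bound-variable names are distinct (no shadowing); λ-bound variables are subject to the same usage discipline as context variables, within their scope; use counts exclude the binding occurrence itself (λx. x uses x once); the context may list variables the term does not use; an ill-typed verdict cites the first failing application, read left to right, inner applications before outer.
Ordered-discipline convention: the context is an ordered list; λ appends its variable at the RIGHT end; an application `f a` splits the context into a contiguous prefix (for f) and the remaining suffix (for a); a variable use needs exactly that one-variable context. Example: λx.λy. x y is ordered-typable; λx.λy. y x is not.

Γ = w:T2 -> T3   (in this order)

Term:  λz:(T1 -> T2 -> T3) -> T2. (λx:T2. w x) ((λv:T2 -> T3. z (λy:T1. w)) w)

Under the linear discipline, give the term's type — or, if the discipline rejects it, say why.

not well-typed under linear — w ×3 used more than once (contraction); v, y left unused
usage: w=3; z (bound)=1; x (bound)=1; v (bound)=0; y (bound)=0
uses in reading order: w, x, z, w, w
typing: the term checks, with type ((T1 -> T2 -> T3) -> T2) -> T3
all disciplines: ordered ✗ | linear ✗ | affine ✗ | relevant ✗ | unrestricted ✓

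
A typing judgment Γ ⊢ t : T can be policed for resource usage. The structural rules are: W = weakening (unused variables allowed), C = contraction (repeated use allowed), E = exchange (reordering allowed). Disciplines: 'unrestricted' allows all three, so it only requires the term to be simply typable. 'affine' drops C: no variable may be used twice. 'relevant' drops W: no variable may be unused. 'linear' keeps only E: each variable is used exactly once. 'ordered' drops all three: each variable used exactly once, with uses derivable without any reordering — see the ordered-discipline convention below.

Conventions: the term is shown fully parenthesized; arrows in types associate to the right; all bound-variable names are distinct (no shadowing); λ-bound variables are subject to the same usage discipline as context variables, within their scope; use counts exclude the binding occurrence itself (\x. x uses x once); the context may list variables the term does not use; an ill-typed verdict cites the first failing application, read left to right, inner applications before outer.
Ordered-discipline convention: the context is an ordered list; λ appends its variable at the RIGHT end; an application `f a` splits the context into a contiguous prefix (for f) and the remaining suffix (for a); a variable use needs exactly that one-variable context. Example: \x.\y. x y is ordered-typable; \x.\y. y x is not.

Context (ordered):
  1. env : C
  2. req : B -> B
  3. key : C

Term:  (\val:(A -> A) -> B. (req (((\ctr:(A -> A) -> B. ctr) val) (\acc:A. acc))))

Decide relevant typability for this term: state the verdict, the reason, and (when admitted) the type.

no — env, key left unused
counts: env: 0, req: 1, key: 0, val (λ-bound): 1, ctr (λ-bound): 1, acc (λ-bound): 1
uses in reading order: req, ctr, val, acc
typing: the term checks, with type ((A -> A) -> B) -> B
across the five disciplines: ordered ✗ | linear ✗ | affine ✓ | relevant ✗ | unrestricted ✓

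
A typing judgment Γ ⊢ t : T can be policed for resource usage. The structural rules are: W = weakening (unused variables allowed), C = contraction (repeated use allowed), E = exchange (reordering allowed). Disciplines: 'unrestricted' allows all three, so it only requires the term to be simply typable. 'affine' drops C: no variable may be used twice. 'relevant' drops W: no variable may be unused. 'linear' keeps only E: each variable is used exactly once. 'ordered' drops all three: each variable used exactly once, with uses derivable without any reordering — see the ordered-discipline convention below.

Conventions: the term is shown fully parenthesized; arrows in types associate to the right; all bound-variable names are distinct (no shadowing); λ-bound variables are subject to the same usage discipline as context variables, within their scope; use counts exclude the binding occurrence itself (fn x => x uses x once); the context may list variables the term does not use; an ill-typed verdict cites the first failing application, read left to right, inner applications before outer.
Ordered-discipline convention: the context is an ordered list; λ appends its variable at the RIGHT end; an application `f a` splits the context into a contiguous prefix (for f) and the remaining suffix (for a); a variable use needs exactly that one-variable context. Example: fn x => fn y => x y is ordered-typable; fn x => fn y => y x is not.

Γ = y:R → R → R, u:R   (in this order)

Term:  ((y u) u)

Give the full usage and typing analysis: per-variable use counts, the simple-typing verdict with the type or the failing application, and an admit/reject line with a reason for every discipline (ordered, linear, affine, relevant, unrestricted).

use counts: y: 1, u: 2
left-to-right use order: y, u, u
typing: well-typed — term : R
ordered: ✗ — repeated use of u ×2
linear: ✗ — repeated use of u ×2
affine: ✗ — repeated use of u ×2
relevant: ✓ — every one of y, u appears
unrestricted: ✓ — simply typable at R; W, C, E all held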